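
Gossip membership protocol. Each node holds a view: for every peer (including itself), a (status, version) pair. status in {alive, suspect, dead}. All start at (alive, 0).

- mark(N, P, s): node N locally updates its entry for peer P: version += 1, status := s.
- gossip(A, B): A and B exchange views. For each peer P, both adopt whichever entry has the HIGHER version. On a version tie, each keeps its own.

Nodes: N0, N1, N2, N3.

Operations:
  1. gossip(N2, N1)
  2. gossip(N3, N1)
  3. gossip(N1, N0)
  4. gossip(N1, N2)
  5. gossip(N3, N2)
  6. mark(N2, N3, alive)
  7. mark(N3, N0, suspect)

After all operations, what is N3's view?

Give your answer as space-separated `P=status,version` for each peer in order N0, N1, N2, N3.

Answer: N0=suspect,1 N1=alive,0 N2=alive,0 N3=alive,0

Derivation:
Op 1: gossip N2<->N1 -> N2.N0=(alive,v0) N2.N1=(alive,v0) N2.N2=(alive,v0) N2.N3=(alive,v0) | N1.N0=(alive,v0) N1.N1=(alive,v0) N1.N2=(alive,v0) N1.N3=(alive,v0)
Op 2: gossip N3<->N1 -> N3.N0=(alive,v0) N3.N1=(alive,v0) N3.N2=(alive,v0) N3.N3=(alive,v0) | N1.N0=(alive,v0) N1.N1=(alive,v0) N1.N2=(alive,v0) N1.N3=(alive,v0)
Op 3: gossip N1<->N0 -> N1.N0=(alive,v0) N1.N1=(alive,v0) N1.N2=(alive,v0) N1.N3=(alive,v0) | N0.N0=(alive,v0) N0.N1=(alive,v0) N0.N2=(alive,v0) N0.N3=(alive,v0)
Op 4: gossip N1<->N2 -> N1.N0=(alive,v0) N1.N1=(alive,v0) N1.N2=(alive,v0) N1.N3=(alive,v0) | N2.N0=(alive,v0) N2.N1=(alive,v0) N2.N2=(alive,v0) N2.N3=(alive,v0)
Op 5: gossip N3<->N2 -> N3.N0=(alive,v0) N3.N1=(alive,v0) N3.N2=(alive,v0) N3.N3=(alive,v0) | N2.N0=(alive,v0) N2.N1=(alive,v0) N2.N2=(alive,v0) N2.N3=(alive,v0)
Op 6: N2 marks N3=alive -> (alive,v1)
Op 7: N3 marks N0=suspect -> (suspect,v1)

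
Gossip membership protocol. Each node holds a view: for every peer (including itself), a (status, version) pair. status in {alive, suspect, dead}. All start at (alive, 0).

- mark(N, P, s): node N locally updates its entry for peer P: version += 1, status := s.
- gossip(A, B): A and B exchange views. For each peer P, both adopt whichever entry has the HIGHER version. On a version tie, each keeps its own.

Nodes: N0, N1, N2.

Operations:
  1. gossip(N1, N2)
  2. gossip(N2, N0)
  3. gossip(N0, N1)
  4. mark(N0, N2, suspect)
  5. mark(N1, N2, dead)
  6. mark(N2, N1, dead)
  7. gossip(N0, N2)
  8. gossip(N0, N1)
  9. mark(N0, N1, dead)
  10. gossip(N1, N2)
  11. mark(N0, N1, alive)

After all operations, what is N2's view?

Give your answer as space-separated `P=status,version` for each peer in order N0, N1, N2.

Answer: N0=alive,0 N1=dead,1 N2=suspect,1

Derivation:
Op 1: gossip N1<->N2 -> N1.N0=(alive,v0) N1.N1=(alive,v0) N1.N2=(alive,v0) | N2.N0=(alive,v0) N2.N1=(alive,v0) N2.N2=(alive,v0)
Op 2: gossip N2<->N0 -> N2.N0=(alive,v0) N2.N1=(alive,v0) N2.N2=(alive,v0) | N0.N0=(alive,v0) N0.N1=(alive,v0) N0.N2=(alive,v0)
Op 3: gossip N0<->N1 -> N0.N0=(alive,v0) N0.N1=(alive,v0) N0.N2=(alive,v0) | N1.N0=(alive,v0) N1.N1=(alive,v0) N1.N2=(alive,v0)
Op 4: N0 marks N2=suspect -> (suspect,v1)
Op 5: N1 marks N2=dead -> (dead,v1)
Op 6: N2 marks N1=dead -> (dead,v1)
Op 7: gossip N0<->N2 -> N0.N0=(alive,v0) N0.N1=(dead,v1) N0.N2=(suspect,v1) | N2.N0=(alive,v0) N2.N1=(dead,v1) N2.N2=(suspect,v1)
Op 8: gossip N0<->N1 -> N0.N0=(alive,v0) N0.N1=(dead,v1) N0.N2=(suspect,v1) | N1.N0=(alive,v0) N1.N1=(dead,v1) N1.N2=(dead,v1)
Op 9: N0 marks N1=dead -> (dead,v2)
Op 10: gossip N1<->N2 -> N1.N0=(alive,v0) N1.N1=(dead,v1) N1.N2=(dead,v1) | N2.N0=(alive,v0) N2.N1=(dead,v1) N2.N2=(suspect,v1)
Op 11: N0 marks N1=alive -> (alive,v3)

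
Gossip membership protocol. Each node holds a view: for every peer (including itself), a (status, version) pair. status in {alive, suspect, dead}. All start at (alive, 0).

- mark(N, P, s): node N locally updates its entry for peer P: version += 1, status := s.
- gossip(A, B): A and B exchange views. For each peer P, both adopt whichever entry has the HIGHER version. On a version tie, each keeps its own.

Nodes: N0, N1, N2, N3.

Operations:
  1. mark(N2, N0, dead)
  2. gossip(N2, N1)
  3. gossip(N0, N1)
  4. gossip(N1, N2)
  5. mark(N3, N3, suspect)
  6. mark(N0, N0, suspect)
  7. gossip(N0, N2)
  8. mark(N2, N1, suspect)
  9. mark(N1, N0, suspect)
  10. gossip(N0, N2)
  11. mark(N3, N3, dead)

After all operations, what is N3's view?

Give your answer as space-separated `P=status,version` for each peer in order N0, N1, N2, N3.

Op 1: N2 marks N0=dead -> (dead,v1)
Op 2: gossip N2<->N1 -> N2.N0=(dead,v1) N2.N1=(alive,v0) N2.N2=(alive,v0) N2.N3=(alive,v0) | N1.N0=(dead,v1) N1.N1=(alive,v0) N1.N2=(alive,v0) N1.N3=(alive,v0)
Op 3: gossip N0<->N1 -> N0.N0=(dead,v1) N0.N1=(alive,v0) N0.N2=(alive,v0) N0.N3=(alive,v0) | N1.N0=(dead,v1) N1.N1=(alive,v0) N1.N2=(alive,v0) N1.N3=(alive,v0)
Op 4: gossip N1<->N2 -> N1.N0=(dead,v1) N1.N1=(alive,v0) N1.N2=(alive,v0) N1.N3=(alive,v0) | N2.N0=(dead,v1) N2.N1=(alive,v0) N2.N2=(alive,v0) N2.N3=(alive,v0)
Op 5: N3 marks N3=suspect -> (suspect,v1)
Op 6: N0 marks N0=suspect -> (suspect,v2)
Op 7: gossip N0<->N2 -> N0.N0=(suspect,v2) N0.N1=(alive,v0) N0.N2=(alive,v0) N0.N3=(alive,v0) | N2.N0=(suspect,v2) N2.N1=(alive,v0) N2.N2=(alive,v0) N2.N3=(alive,v0)
Op 8: N2 marks N1=suspect -> (suspect,v1)
Op 9: N1 marks N0=suspect -> (suspect,v2)
Op 10: gossip N0<->N2 -> N0.N0=(suspect,v2) N0.N1=(suspect,v1) N0.N2=(alive,v0) N0.N3=(alive,v0) | N2.N0=(suspect,v2) N2.N1=(suspect,v1) N2.N2=(alive,v0) N2.N3=(alive,v0)
Op 11: N3 marks N3=dead -> (dead,v2)

Answer: N0=alive,0 N1=alive,0 N2=alive,0 N3=dead,2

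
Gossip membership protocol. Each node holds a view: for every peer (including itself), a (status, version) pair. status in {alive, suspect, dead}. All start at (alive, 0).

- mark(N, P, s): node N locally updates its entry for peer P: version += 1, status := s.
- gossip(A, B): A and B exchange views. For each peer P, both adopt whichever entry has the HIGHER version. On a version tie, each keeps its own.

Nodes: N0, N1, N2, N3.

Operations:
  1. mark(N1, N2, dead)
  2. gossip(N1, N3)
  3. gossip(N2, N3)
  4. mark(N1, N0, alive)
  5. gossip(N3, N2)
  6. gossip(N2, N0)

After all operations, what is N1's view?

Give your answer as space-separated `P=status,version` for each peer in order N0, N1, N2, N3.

Op 1: N1 marks N2=dead -> (dead,v1)
Op 2: gossip N1<->N3 -> N1.N0=(alive,v0) N1.N1=(alive,v0) N1.N2=(dead,v1) N1.N3=(alive,v0) | N3.N0=(alive,v0) N3.N1=(alive,v0) N3.N2=(dead,v1) N3.N3=(alive,v0)
Op 3: gossip N2<->N3 -> N2.N0=(alive,v0) N2.N1=(alive,v0) N2.N2=(dead,v1) N2.N3=(alive,v0) | N3.N0=(alive,v0) N3.N1=(alive,v0) N3.N2=(dead,v1) N3.N3=(alive,v0)
Op 4: N1 marks N0=alive -> (alive,v1)
Op 5: gossip N3<->N2 -> N3.N0=(alive,v0) N3.N1=(alive,v0) N3.N2=(dead,v1) N3.N3=(alive,v0) | N2.N0=(alive,v0) N2.N1=(alive,v0) N2.N2=(dead,v1) N2.N3=(alive,v0)
Op 6: gossip N2<->N0 -> N2.N0=(alive,v0) N2.N1=(alive,v0) N2.N2=(dead,v1) N2.N3=(alive,v0) | N0.N0=(alive,v0) N0.N1=(alive,v0) N0.N2=(dead,v1) N0.N3=(alive,v0)

Answer: N0=alive,1 N1=alive,0 N2=dead,1 N3=alive,0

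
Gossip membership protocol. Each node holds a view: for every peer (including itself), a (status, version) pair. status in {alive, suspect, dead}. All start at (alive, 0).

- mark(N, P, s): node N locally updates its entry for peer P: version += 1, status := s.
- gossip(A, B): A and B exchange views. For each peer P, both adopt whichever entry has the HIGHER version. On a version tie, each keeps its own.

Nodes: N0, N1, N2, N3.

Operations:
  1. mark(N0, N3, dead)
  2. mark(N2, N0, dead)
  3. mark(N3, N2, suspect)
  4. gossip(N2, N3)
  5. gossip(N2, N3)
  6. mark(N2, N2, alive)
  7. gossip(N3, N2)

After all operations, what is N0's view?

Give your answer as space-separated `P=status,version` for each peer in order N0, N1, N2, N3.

Op 1: N0 marks N3=dead -> (dead,v1)
Op 2: N2 marks N0=dead -> (dead,v1)
Op 3: N3 marks N2=suspect -> (suspect,v1)
Op 4: gossip N2<->N3 -> N2.N0=(dead,v1) N2.N1=(alive,v0) N2.N2=(suspect,v1) N2.N3=(alive,v0) | N3.N0=(dead,v1) N3.N1=(alive,v0) N3.N2=(suspect,v1) N3.N3=(alive,v0)
Op 5: gossip N2<->N3 -> N2.N0=(dead,v1) N2.N1=(alive,v0) N2.N2=(suspect,v1) N2.N3=(alive,v0) | N3.N0=(dead,v1) N3.N1=(alive,v0) N3.N2=(suspect,v1) N3.N3=(alive,v0)
Op 6: N2 marks N2=alive -> (alive,v2)
Op 7: gossip N3<->N2 -> N3.N0=(dead,v1) N3.N1=(alive,v0) N3.N2=(alive,v2) N3.N3=(alive,v0) | N2.N0=(dead,v1) N2.N1=(alive,v0) N2.N2=(alive,v2) N2.N3=(alive,v0)

Answer: N0=alive,0 N1=alive,0 N2=alive,0 N3=dead,1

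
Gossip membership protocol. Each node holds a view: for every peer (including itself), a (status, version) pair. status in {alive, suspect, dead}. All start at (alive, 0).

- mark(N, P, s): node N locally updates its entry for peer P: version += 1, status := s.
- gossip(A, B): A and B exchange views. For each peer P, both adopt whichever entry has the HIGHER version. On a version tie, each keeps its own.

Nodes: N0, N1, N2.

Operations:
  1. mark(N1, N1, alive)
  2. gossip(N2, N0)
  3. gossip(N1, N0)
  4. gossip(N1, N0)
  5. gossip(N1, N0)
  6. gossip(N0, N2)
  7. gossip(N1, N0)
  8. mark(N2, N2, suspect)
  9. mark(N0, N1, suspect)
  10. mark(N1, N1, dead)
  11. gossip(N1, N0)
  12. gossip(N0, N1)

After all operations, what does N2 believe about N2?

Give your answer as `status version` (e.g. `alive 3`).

Op 1: N1 marks N1=alive -> (alive,v1)
Op 2: gossip N2<->N0 -> N2.N0=(alive,v0) N2.N1=(alive,v0) N2.N2=(alive,v0) | N0.N0=(alive,v0) N0.N1=(alive,v0) N0.N2=(alive,v0)
Op 3: gossip N1<->N0 -> N1.N0=(alive,v0) N1.N1=(alive,v1) N1.N2=(alive,v0) | N0.N0=(alive,v0) N0.N1=(alive,v1) N0.N2=(alive,v0)
Op 4: gossip N1<->N0 -> N1.N0=(alive,v0) N1.N1=(alive,v1) N1.N2=(alive,v0) | N0.N0=(alive,v0) N0.N1=(alive,v1) N0.N2=(alive,v0)
Op 5: gossip N1<->N0 -> N1.N0=(alive,v0) N1.N1=(alive,v1) N1.N2=(alive,v0) | N0.N0=(alive,v0) N0.N1=(alive,v1) N0.N2=(alive,v0)
Op 6: gossip N0<->N2 -> N0.N0=(alive,v0) N0.N1=(alive,v1) N0.N2=(alive,v0) | N2.N0=(alive,v0) N2.N1=(alive,v1) N2.N2=(alive,v0)
Op 7: gossip N1<->N0 -> N1.N0=(alive,v0) N1.N1=(alive,v1) N1.N2=(alive,v0) | N0.N0=(alive,v0) N0.N1=(alive,v1) N0.N2=(alive,v0)
Op 8: N2 marks N2=suspect -> (suspect,v1)
Op 9: N0 marks N1=suspect -> (suspect,v2)
Op 10: N1 marks N1=dead -> (dead,v2)
Op 11: gossip N1<->N0 -> N1.N0=(alive,v0) N1.N1=(dead,v2) N1.N2=(alive,v0) | N0.N0=(alive,v0) N0.N1=(suspect,v2) N0.N2=(alive,v0)
Op 12: gossip N0<->N1 -> N0.N0=(alive,v0) N0.N1=(suspect,v2) N0.N2=(alive,v0) | N1.N0=(alive,v0) N1.N1=(dead,v2) N1.N2=(alive,v0)

Answer: suspect 1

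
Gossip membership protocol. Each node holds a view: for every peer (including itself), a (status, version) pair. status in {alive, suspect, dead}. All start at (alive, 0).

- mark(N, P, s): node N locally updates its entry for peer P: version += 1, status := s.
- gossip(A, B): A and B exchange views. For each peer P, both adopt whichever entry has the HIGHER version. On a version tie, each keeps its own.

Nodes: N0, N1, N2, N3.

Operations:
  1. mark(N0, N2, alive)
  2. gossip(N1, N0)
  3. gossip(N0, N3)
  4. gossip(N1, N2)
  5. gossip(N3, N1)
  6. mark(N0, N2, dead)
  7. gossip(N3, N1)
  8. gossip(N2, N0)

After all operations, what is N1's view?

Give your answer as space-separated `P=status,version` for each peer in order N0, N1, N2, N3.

Op 1: N0 marks N2=alive -> (alive,v1)
Op 2: gossip N1<->N0 -> N1.N0=(alive,v0) N1.N1=(alive,v0) N1.N2=(alive,v1) N1.N3=(alive,v0) | N0.N0=(alive,v0) N0.N1=(alive,v0) N0.N2=(alive,v1) N0.N3=(alive,v0)
Op 3: gossip N0<->N3 -> N0.N0=(alive,v0) N0.N1=(alive,v0) N0.N2=(alive,v1) N0.N3=(alive,v0) | N3.N0=(alive,v0) N3.N1=(alive,v0) N3.N2=(alive,v1) N3.N3=(alive,v0)
Op 4: gossip N1<->N2 -> N1.N0=(alive,v0) N1.N1=(alive,v0) N1.N2=(alive,v1) N1.N3=(alive,v0) | N2.N0=(alive,v0) N2.N1=(alive,v0) N2.N2=(alive,v1) N2.N3=(alive,v0)
Op 5: gossip N3<->N1 -> N3.N0=(alive,v0) N3.N1=(alive,v0) N3.N2=(alive,v1) N3.N3=(alive,v0) | N1.N0=(alive,v0) N1.N1=(alive,v0) N1.N2=(alive,v1) N1.N3=(alive,v0)
Op 6: N0 marks N2=dead -> (dead,v2)
Op 7: gossip N3<->N1 -> N3.N0=(alive,v0) N3.N1=(alive,v0) N3.N2=(alive,v1) N3.N3=(alive,v0) | N1.N0=(alive,v0) N1.N1=(alive,v0) N1.N2=(alive,v1) N1.N3=(alive,v0)
Op 8: gossip N2<->N0 -> N2.N0=(alive,v0) N2.N1=(alive,v0) N2.N2=(dead,v2) N2.N3=(alive,v0) | N0.N0=(alive,v0) N0.N1=(alive,v0) N0.N2=(dead,v2) N0.N3=(alive,v0)

Answer: N0=alive,0 N1=alive,0 N2=alive,1 N3=alive,0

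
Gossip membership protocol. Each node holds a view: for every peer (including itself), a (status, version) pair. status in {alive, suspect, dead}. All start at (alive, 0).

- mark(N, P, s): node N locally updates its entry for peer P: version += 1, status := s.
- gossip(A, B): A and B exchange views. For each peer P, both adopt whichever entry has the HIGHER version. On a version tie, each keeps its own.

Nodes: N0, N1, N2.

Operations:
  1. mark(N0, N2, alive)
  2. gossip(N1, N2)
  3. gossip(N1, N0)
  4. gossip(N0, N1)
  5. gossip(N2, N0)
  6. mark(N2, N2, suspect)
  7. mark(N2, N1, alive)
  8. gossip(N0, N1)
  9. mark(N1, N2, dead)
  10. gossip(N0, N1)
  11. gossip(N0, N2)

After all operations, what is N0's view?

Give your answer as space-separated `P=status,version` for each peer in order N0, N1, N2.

Op 1: N0 marks N2=alive -> (alive,v1)
Op 2: gossip N1<->N2 -> N1.N0=(alive,v0) N1.N1=(alive,v0) N1.N2=(alive,v0) | N2.N0=(alive,v0) N2.N1=(alive,v0) N2.N2=(alive,v0)
Op 3: gossip N1<->N0 -> N1.N0=(alive,v0) N1.N1=(alive,v0) N1.N2=(alive,v1) | N0.N0=(alive,v0) N0.N1=(alive,v0) N0.N2=(alive,v1)
Op 4: gossip N0<->N1 -> N0.N0=(alive,v0) N0.N1=(alive,v0) N0.N2=(alive,v1) | N1.N0=(alive,v0) N1.N1=(alive,v0) N1.N2=(alive,v1)
Op 5: gossip N2<->N0 -> N2.N0=(alive,v0) N2.N1=(alive,v0) N2.N2=(alive,v1) | N0.N0=(alive,v0) N0.N1=(alive,v0) N0.N2=(alive,v1)
Op 6: N2 marks N2=suspect -> (suspect,v2)
Op 7: N2 marks N1=alive -> (alive,v1)
Op 8: gossip N0<->N1 -> N0.N0=(alive,v0) N0.N1=(alive,v0) N0.N2=(alive,v1) | N1.N0=(alive,v0) N1.N1=(alive,v0) N1.N2=(alive,v1)
Op 9: N1 marks N2=dead -> (dead,v2)
Op 10: gossip N0<->N1 -> N0.N0=(alive,v0) N0.N1=(alive,v0) N0.N2=(dead,v2) | N1.N0=(alive,v0) N1.N1=(alive,v0) N1.N2=(dead,v2)
Op 11: gossip N0<->N2 -> N0.N0=(alive,v0) N0.N1=(alive,v1) N0.N2=(dead,v2) | N2.N0=(alive,v0) N2.N1=(alive,v1) N2.N2=(suspect,v2)

Answer: N0=alive,0 N1=alive,1 N2=dead,2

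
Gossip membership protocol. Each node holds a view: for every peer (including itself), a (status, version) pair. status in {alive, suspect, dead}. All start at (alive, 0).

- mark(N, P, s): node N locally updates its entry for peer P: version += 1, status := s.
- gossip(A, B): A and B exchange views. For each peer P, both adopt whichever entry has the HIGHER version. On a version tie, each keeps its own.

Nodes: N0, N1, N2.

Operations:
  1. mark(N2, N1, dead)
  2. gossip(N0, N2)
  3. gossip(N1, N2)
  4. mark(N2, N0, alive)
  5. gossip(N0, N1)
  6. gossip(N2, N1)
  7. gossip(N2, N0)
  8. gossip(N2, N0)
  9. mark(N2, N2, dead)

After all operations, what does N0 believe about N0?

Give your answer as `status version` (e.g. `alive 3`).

Answer: alive 1

Derivation:
Op 1: N2 marks N1=dead -> (dead,v1)
Op 2: gossip N0<->N2 -> N0.N0=(alive,v0) N0.N1=(dead,v1) N0.N2=(alive,v0) | N2.N0=(alive,v0) N2.N1=(dead,v1) N2.N2=(alive,v0)
Op 3: gossip N1<->N2 -> N1.N0=(alive,v0) N1.N1=(dead,v1) N1.N2=(alive,v0) | N2.N0=(alive,v0) N2.N1=(dead,v1) N2.N2=(alive,v0)
Op 4: N2 marks N0=alive -> (alive,v1)
Op 5: gossip N0<->N1 -> N0.N0=(alive,v0) N0.N1=(dead,v1) N0.N2=(alive,v0) | N1.N0=(alive,v0) N1.N1=(dead,v1) N1.N2=(alive,v0)
Op 6: gossip N2<->N1 -> N2.N0=(alive,v1) N2.N1=(dead,v1) N2.N2=(alive,v0) | N1.N0=(alive,v1) N1.N1=(dead,v1) N1.N2=(alive,v0)
Op 7: gossip N2<->N0 -> N2.N0=(alive,v1) N2.N1=(dead,v1) N2.N2=(alive,v0) | N0.N0=(alive,v1) N0.N1=(dead,v1) N0.N2=(alive,v0)
Op 8: gossip N2<->N0 -> N2.N0=(alive,v1) N2.N1=(dead,v1) N2.N2=(alive,v0) | N0.N0=(alive,v1) N0.N1=(dead,v1) N0.N2=(alive,v0)
Op 9: N2 marks N2=dead -> (dead,v1)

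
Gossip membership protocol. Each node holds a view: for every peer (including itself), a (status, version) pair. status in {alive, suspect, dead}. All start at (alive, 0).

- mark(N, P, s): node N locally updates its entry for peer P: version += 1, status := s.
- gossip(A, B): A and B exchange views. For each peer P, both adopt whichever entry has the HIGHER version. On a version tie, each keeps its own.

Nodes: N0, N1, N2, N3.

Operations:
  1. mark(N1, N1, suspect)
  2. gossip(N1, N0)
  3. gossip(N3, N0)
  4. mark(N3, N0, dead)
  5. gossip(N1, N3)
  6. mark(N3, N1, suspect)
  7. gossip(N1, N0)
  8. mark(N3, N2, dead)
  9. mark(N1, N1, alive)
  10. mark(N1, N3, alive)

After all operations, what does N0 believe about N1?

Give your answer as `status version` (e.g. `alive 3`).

Answer: suspect 1

Derivation:
Op 1: N1 marks N1=suspect -> (suspect,v1)
Op 2: gossip N1<->N0 -> N1.N0=(alive,v0) N1.N1=(suspect,v1) N1.N2=(alive,v0) N1.N3=(alive,v0) | N0.N0=(alive,v0) N0.N1=(suspect,v1) N0.N2=(alive,v0) N0.N3=(alive,v0)
Op 3: gossip N3<->N0 -> N3.N0=(alive,v0) N3.N1=(suspect,v1) N3.N2=(alive,v0) N3.N3=(alive,v0) | N0.N0=(alive,v0) N0.N1=(suspect,v1) N0.N2=(alive,v0) N0.N3=(alive,v0)
Op 4: N3 marks N0=dead -> (dead,v1)
Op 5: gossip N1<->N3 -> N1.N0=(dead,v1) N1.N1=(suspect,v1) N1.N2=(alive,v0) N1.N3=(alive,v0) | N3.N0=(dead,v1) N3.N1=(suspect,v1) N3.N2=(alive,v0) N3.N3=(alive,v0)
Op 6: N3 marks N1=suspect -> (suspect,v2)
Op 7: gossip N1<->N0 -> N1.N0=(dead,v1) N1.N1=(suspect,v1) N1.N2=(alive,v0) N1.N3=(alive,v0) | N0.N0=(dead,v1) N0.N1=(suspect,v1) N0.N2=(alive,v0) N0.N3=(alive,v0)
Op 8: N3 marks N2=dead -> (dead,v1)
Op 9: N1 marks N1=alive -> (alive,v2)
Op 10: N1 marks N3=alive -> (alive,v1)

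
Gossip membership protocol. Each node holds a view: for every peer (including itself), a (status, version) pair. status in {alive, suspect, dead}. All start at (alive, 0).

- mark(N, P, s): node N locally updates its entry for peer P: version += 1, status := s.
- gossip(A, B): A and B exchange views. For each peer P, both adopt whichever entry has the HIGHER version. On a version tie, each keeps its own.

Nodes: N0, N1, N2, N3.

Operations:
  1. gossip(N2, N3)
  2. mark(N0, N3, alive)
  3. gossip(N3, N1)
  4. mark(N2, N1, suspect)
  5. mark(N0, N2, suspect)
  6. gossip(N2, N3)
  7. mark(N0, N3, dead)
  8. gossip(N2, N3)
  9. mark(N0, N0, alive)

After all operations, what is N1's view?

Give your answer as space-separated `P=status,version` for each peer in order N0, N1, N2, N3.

Op 1: gossip N2<->N3 -> N2.N0=(alive,v0) N2.N1=(alive,v0) N2.N2=(alive,v0) N2.N3=(alive,v0) | N3.N0=(alive,v0) N3.N1=(alive,v0) N3.N2=(alive,v0) N3.N3=(alive,v0)
Op 2: N0 marks N3=alive -> (alive,v1)
Op 3: gossip N3<->N1 -> N3.N0=(alive,v0) N3.N1=(alive,v0) N3.N2=(alive,v0) N3.N3=(alive,v0) | N1.N0=(alive,v0) N1.N1=(alive,v0) N1.N2=(alive,v0) N1.N3=(alive,v0)
Op 4: N2 marks N1=suspect -> (suspect,v1)
Op 5: N0 marks N2=suspect -> (suspect,v1)
Op 6: gossip N2<->N3 -> N2.N0=(alive,v0) N2.N1=(suspect,v1) N2.N2=(alive,v0) N2.N3=(alive,v0) | N3.N0=(alive,v0) N3.N1=(suspect,v1) N3.N2=(alive,v0) N3.N3=(alive,v0)
Op 7: N0 marks N3=dead -> (dead,v2)
Op 8: gossip N2<->N3 -> N2.N0=(alive,v0) N2.N1=(suspect,v1) N2.N2=(alive,v0) N2.N3=(alive,v0) | N3.N0=(alive,v0) N3.N1=(suspect,v1) N3.N2=(alive,v0) N3.N3=(alive,v0)
Op 9: N0 marks N0=alive -> (alive,v1)

Answer: N0=alive,0 N1=alive,0 N2=alive,0 N3=alive,0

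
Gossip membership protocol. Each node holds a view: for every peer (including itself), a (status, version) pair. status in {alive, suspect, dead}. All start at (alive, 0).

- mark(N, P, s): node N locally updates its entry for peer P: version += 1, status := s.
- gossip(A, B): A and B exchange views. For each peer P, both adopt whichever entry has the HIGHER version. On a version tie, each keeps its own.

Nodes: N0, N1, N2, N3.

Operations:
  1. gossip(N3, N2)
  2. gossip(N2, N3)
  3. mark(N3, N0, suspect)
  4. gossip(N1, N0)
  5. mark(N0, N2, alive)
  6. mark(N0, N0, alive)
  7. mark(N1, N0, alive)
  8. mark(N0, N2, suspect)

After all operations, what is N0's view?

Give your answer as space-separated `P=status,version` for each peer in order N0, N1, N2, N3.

Answer: N0=alive,1 N1=alive,0 N2=suspect,2 N3=alive,0

Derivation:
Op 1: gossip N3<->N2 -> N3.N0=(alive,v0) N3.N1=(alive,v0) N3.N2=(alive,v0) N3.N3=(alive,v0) | N2.N0=(alive,v0) N2.N1=(alive,v0) N2.N2=(alive,v0) N2.N3=(alive,v0)
Op 2: gossip N2<->N3 -> N2.N0=(alive,v0) N2.N1=(alive,v0) N2.N2=(alive,v0) N2.N3=(alive,v0) | N3.N0=(alive,v0) N3.N1=(alive,v0) N3.N2=(alive,v0) N3.N3=(alive,v0)
Op 3: N3 marks N0=suspect -> (suspect,v1)
Op 4: gossip N1<->N0 -> N1.N0=(alive,v0) N1.N1=(alive,v0) N1.N2=(alive,v0) N1.N3=(alive,v0) | N0.N0=(alive,v0) N0.N1=(alive,v0) N0.N2=(alive,v0) N0.N3=(alive,v0)
Op 5: N0 marks N2=alive -> (alive,v1)
Op 6: N0 marks N0=alive -> (alive,v1)
Op 7: N1 marks N0=alive -> (alive,v1)
Op 8: N0 marks N2=suspect -> (suspect,v2)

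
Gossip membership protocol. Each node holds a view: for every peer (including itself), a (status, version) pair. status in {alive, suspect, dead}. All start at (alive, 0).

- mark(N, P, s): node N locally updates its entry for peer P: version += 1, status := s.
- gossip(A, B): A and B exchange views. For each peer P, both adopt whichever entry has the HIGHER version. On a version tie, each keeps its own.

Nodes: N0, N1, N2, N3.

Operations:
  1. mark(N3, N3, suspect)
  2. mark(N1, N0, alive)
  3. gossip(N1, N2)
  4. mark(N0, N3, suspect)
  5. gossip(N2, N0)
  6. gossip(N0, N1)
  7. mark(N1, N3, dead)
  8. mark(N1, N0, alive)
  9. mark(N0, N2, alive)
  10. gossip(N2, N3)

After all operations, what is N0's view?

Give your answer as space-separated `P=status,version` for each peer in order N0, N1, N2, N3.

Answer: N0=alive,1 N1=alive,0 N2=alive,1 N3=suspect,1

Derivation:
Op 1: N3 marks N3=suspect -> (suspect,v1)
Op 2: N1 marks N0=alive -> (alive,v1)
Op 3: gossip N1<->N2 -> N1.N0=(alive,v1) N1.N1=(alive,v0) N1.N2=(alive,v0) N1.N3=(alive,v0) | N2.N0=(alive,v1) N2.N1=(alive,v0) N2.N2=(alive,v0) N2.N3=(alive,v0)
Op 4: N0 marks N3=suspect -> (suspect,v1)
Op 5: gossip N2<->N0 -> N2.N0=(alive,v1) N2.N1=(alive,v0) N2.N2=(alive,v0) N2.N3=(suspect,v1) | N0.N0=(alive,v1) N0.N1=(alive,v0) N0.N2=(alive,v0) N0.N3=(suspect,v1)
Op 6: gossip N0<->N1 -> N0.N0=(alive,v1) N0.N1=(alive,v0) N0.N2=(alive,v0) N0.N3=(suspect,v1) | N1.N0=(alive,v1) N1.N1=(alive,v0) N1.N2=(alive,v0) N1.N3=(suspect,v1)
Op 7: N1 marks N3=dead -> (dead,v2)
Op 8: N1 marks N0=alive -> (alive,v2)
Op 9: N0 marks N2=alive -> (alive,v1)
Op 10: gossip N2<->N3 -> N2.N0=(alive,v1) N2.N1=(alive,v0) N2.N2=(alive,v0) N2.N3=(suspect,v1) | N3.N0=(alive,v1) N3.N1=(alive,v0) N3.N2=(alive,v0) N3.N3=(suspect,v1)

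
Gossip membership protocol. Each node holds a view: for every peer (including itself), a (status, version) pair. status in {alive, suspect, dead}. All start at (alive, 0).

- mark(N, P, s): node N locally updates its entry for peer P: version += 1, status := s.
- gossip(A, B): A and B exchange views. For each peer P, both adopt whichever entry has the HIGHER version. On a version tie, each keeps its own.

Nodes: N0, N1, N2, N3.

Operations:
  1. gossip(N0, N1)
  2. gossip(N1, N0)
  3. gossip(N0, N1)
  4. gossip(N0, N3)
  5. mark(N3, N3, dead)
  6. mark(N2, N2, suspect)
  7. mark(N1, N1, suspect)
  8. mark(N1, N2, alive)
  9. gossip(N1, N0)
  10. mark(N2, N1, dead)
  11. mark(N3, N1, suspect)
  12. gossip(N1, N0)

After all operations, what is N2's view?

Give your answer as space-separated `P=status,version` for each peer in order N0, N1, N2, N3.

Answer: N0=alive,0 N1=dead,1 N2=suspect,1 N3=alive,0

Derivation:
Op 1: gossip N0<->N1 -> N0.N0=(alive,v0) N0.N1=(alive,v0) N0.N2=(alive,v0) N0.N3=(alive,v0) | N1.N0=(alive,v0) N1.N1=(alive,v0) N1.N2=(alive,v0) N1.N3=(alive,v0)
Op 2: gossip N1<->N0 -> N1.N0=(alive,v0) N1.N1=(alive,v0) N1.N2=(alive,v0) N1.N3=(alive,v0) | N0.N0=(alive,v0) N0.N1=(alive,v0) N0.N2=(alive,v0) N0.N3=(alive,v0)
Op 3: gossip N0<->N1 -> N0.N0=(alive,v0) N0.N1=(alive,v0) N0.N2=(alive,v0) N0.N3=(alive,v0) | N1.N0=(alive,v0) N1.N1=(alive,v0) N1.N2=(alive,v0) N1.N3=(alive,v0)
Op 4: gossip N0<->N3 -> N0.N0=(alive,v0) N0.N1=(alive,v0) N0.N2=(alive,v0) N0.N3=(alive,v0) | N3.N0=(alive,v0) N3.N1=(alive,v0) N3.N2=(alive,v0) N3.N3=(alive,v0)
Op 5: N3 marks N3=dead -> (dead,v1)
Op 6: N2 marks N2=suspect -> (suspect,v1)
Op 7: N1 marks N1=suspect -> (suspect,v1)
Op 8: N1 marks N2=alive -> (alive,v1)
Op 9: gossip N1<->N0 -> N1.N0=(alive,v0) N1.N1=(suspect,v1) N1.N2=(alive,v1) N1.N3=(alive,v0) | N0.N0=(alive,v0) N0.N1=(suspect,v1) N0.N2=(alive,v1) N0.N3=(alive,v0)
Op 10: N2 marks N1=dead -> (dead,v1)
Op 11: N3 marks N1=suspect -> (suspect,v1)
Op 12: gossip N1<->N0 -> N1.N0=(alive,v0) N1.N1=(suspect,v1) N1.N2=(alive,v1) N1.N3=(alive,v0) | N0.N0=(alive,v0) N0.N1=(suspect,v1) N0.N2=(alive,v1) N0.N3=(alive,v0)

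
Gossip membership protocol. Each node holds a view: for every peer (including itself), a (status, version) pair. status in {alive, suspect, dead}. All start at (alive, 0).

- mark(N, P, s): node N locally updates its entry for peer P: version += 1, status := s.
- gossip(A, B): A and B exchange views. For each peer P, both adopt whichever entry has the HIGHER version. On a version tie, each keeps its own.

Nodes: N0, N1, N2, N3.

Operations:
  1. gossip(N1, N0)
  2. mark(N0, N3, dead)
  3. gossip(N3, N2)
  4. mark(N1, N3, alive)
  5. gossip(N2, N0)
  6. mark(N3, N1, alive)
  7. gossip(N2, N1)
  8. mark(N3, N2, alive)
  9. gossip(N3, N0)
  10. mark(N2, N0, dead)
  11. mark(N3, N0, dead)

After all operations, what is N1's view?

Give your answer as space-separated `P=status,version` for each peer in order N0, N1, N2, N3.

Answer: N0=alive,0 N1=alive,0 N2=alive,0 N3=alive,1

Derivation:
Op 1: gossip N1<->N0 -> N1.N0=(alive,v0) N1.N1=(alive,v0) N1.N2=(alive,v0) N1.N3=(alive,v0) | N0.N0=(alive,v0) N0.N1=(alive,v0) N0.N2=(alive,v0) N0.N3=(alive,v0)
Op 2: N0 marks N3=dead -> (dead,v1)
Op 3: gossip N3<->N2 -> N3.N0=(alive,v0) N3.N1=(alive,v0) N3.N2=(alive,v0) N3.N3=(alive,v0) | N2.N0=(alive,v0) N2.N1=(alive,v0) N2.N2=(alive,v0) N2.N3=(alive,v0)
Op 4: N1 marks N3=alive -> (alive,v1)
Op 5: gossip N2<->N0 -> N2.N0=(alive,v0) N2.N1=(alive,v0) N2.N2=(alive,v0) N2.N3=(dead,v1) | N0.N0=(alive,v0) N0.N1=(alive,v0) N0.N2=(alive,v0) N0.N3=(dead,v1)
Op 6: N3 marks N1=alive -> (alive,v1)
Op 7: gossip N2<->N1 -> N2.N0=(alive,v0) N2.N1=(alive,v0) N2.N2=(alive,v0) N2.N3=(dead,v1) | N1.N0=(alive,v0) N1.N1=(alive,v0) N1.N2=(alive,v0) N1.N3=(alive,v1)
Op 8: N3 marks N2=alive -> (alive,v1)
Op 9: gossip N3<->N0 -> N3.N0=(alive,v0) N3.N1=(alive,v1) N3.N2=(alive,v1) N3.N3=(dead,v1) | N0.N0=(alive,v0) N0.N1=(alive,v1) N0.N2=(alive,v1) N0.N3=(dead,v1)
Op 10: N2 marks N0=dead -> (dead,v1)
Op 11: N3 marks N0=dead -> (dead,v1)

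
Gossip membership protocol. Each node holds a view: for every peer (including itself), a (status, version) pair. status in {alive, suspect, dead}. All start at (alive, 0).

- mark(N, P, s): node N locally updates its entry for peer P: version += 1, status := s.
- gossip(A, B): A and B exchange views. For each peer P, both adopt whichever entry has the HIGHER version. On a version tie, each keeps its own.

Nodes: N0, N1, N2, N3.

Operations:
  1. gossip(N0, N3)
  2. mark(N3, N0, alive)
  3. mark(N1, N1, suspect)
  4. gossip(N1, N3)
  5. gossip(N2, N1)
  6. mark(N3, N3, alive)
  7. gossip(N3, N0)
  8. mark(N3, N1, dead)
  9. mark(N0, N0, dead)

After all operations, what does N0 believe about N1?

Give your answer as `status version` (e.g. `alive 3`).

Op 1: gossip N0<->N3 -> N0.N0=(alive,v0) N0.N1=(alive,v0) N0.N2=(alive,v0) N0.N3=(alive,v0) | N3.N0=(alive,v0) N3.N1=(alive,v0) N3.N2=(alive,v0) N3.N3=(alive,v0)
Op 2: N3 marks N0=alive -> (alive,v1)
Op 3: N1 marks N1=suspect -> (suspect,v1)
Op 4: gossip N1<->N3 -> N1.N0=(alive,v1) N1.N1=(suspect,v1) N1.N2=(alive,v0) N1.N3=(alive,v0) | N3.N0=(alive,v1) N3.N1=(suspect,v1) N3.N2=(alive,v0) N3.N3=(alive,v0)
Op 5: gossip N2<->N1 -> N2.N0=(alive,v1) N2.N1=(suspect,v1) N2.N2=(alive,v0) N2.N3=(alive,v0) | N1.N0=(alive,v1) N1.N1=(suspect,v1) N1.N2=(alive,v0) N1.N3=(alive,v0)
Op 6: N3 marks N3=alive -> (alive,v1)
Op 7: gossip N3<->N0 -> N3.N0=(alive,v1) N3.N1=(suspect,v1) N3.N2=(alive,v0) N3.N3=(alive,v1) | N0.N0=(alive,v1) N0.N1=(suspect,v1) N0.N2=(alive,v0) N0.N3=(alive,v1)
Op 8: N3 marks N1=dead -> (dead,v2)
Op 9: N0 marks N0=dead -> (dead,v2)

Answer: suspect 1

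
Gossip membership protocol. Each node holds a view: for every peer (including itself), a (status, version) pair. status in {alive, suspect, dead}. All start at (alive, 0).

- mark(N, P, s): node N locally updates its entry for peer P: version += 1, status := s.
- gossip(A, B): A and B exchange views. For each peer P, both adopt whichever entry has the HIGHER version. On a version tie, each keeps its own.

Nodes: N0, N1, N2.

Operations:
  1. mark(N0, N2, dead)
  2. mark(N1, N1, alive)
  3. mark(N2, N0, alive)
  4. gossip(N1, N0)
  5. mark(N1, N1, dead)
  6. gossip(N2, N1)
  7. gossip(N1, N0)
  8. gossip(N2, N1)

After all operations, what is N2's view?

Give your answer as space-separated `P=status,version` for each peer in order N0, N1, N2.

Answer: N0=alive,1 N1=dead,2 N2=dead,1

Derivation:
Op 1: N0 marks N2=dead -> (dead,v1)
Op 2: N1 marks N1=alive -> (alive,v1)
Op 3: N2 marks N0=alive -> (alive,v1)
Op 4: gossip N1<->N0 -> N1.N0=(alive,v0) N1.N1=(alive,v1) N1.N2=(dead,v1) | N0.N0=(alive,v0) N0.N1=(alive,v1) N0.N2=(dead,v1)
Op 5: N1 marks N1=dead -> (dead,v2)
Op 6: gossip N2<->N1 -> N2.N0=(alive,v1) N2.N1=(dead,v2) N2.N2=(dead,v1) | N1.N0=(alive,v1) N1.N1=(dead,v2) N1.N2=(dead,v1)
Op 7: gossip N1<->N0 -> N1.N0=(alive,v1) N1.N1=(dead,v2) N1.N2=(dead,v1) | N0.N0=(alive,v1) N0.N1=(dead,v2) N0.N2=(dead,v1)
Op 8: gossip N2<->N1 -> N2.N0=(alive,v1) N2.N1=(dead,v2) N2.N2=(dead,v1) | N1.N0=(alive,v1) N1.N1=(dead,v2) N1.N2=(dead,v1)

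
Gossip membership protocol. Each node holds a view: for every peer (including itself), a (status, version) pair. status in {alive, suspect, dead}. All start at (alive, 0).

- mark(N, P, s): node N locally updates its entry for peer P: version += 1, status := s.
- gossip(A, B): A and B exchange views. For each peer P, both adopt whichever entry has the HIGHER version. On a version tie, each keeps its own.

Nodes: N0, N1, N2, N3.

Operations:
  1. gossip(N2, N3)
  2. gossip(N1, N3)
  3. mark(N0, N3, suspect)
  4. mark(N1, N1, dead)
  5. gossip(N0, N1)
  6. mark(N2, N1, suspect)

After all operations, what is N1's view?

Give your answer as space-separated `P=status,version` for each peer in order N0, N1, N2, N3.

Op 1: gossip N2<->N3 -> N2.N0=(alive,v0) N2.N1=(alive,v0) N2.N2=(alive,v0) N2.N3=(alive,v0) | N3.N0=(alive,v0) N3.N1=(alive,v0) N3.N2=(alive,v0) N3.N3=(alive,v0)
Op 2: gossip N1<->N3 -> N1.N0=(alive,v0) N1.N1=(alive,v0) N1.N2=(alive,v0) N1.N3=(alive,v0) | N3.N0=(alive,v0) N3.N1=(alive,v0) N3.N2=(alive,v0) N3.N3=(alive,v0)
Op 3: N0 marks N3=suspect -> (suspect,v1)
Op 4: N1 marks N1=dead -> (dead,v1)
Op 5: gossip N0<->N1 -> N0.N0=(alive,v0) N0.N1=(dead,v1) N0.N2=(alive,v0) N0.N3=(suspect,v1) | N1.N0=(alive,v0) N1.N1=(dead,v1) N1.N2=(alive,v0) N1.N3=(suspect,v1)
Op 6: N2 marks N1=suspect -> (suspect,v1)

Answer: N0=alive,0 N1=dead,1 N2=alive,0 N3=suspect,1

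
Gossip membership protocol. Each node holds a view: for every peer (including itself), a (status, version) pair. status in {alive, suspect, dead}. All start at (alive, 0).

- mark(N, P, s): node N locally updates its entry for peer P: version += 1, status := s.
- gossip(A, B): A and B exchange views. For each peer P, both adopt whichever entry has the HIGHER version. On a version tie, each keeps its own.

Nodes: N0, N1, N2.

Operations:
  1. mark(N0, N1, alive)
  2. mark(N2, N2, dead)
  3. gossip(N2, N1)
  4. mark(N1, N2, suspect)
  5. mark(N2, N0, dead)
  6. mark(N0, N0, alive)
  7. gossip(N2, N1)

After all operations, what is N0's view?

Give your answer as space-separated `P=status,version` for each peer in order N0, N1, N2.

Op 1: N0 marks N1=alive -> (alive,v1)
Op 2: N2 marks N2=dead -> (dead,v1)
Op 3: gossip N2<->N1 -> N2.N0=(alive,v0) N2.N1=(alive,v0) N2.N2=(dead,v1) | N1.N0=(alive,v0) N1.N1=(alive,v0) N1.N2=(dead,v1)
Op 4: N1 marks N2=suspect -> (suspect,v2)
Op 5: N2 marks N0=dead -> (dead,v1)
Op 6: N0 marks N0=alive -> (alive,v1)
Op 7: gossip N2<->N1 -> N2.N0=(dead,v1) N2.N1=(alive,v0) N2.N2=(suspect,v2) | N1.N0=(dead,v1) N1.N1=(alive,v0) N1.N2=(suspect,v2)

Answer: N0=alive,1 N1=alive,1 N2=alive,0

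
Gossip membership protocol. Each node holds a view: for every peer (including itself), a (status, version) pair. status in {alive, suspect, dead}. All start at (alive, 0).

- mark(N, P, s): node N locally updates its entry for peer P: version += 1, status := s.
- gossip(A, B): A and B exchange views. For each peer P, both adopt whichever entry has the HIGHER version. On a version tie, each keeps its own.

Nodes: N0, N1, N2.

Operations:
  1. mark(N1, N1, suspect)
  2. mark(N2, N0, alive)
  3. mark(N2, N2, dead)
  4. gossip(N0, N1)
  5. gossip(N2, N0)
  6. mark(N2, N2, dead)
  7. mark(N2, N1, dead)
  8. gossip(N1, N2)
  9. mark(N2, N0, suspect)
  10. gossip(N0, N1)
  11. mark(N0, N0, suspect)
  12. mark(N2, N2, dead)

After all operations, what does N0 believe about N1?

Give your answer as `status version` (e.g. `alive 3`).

Op 1: N1 marks N1=suspect -> (suspect,v1)
Op 2: N2 marks N0=alive -> (alive,v1)
Op 3: N2 marks N2=dead -> (dead,v1)
Op 4: gossip N0<->N1 -> N0.N0=(alive,v0) N0.N1=(suspect,v1) N0.N2=(alive,v0) | N1.N0=(alive,v0) N1.N1=(suspect,v1) N1.N2=(alive,v0)
Op 5: gossip N2<->N0 -> N2.N0=(alive,v1) N2.N1=(suspect,v1) N2.N2=(dead,v1) | N0.N0=(alive,v1) N0.N1=(suspect,v1) N0.N2=(dead,v1)
Op 6: N2 marks N2=dead -> (dead,v2)
Op 7: N2 marks N1=dead -> (dead,v2)
Op 8: gossip N1<->N2 -> N1.N0=(alive,v1) N1.N1=(dead,v2) N1.N2=(dead,v2) | N2.N0=(alive,v1) N2.N1=(dead,v2) N2.N2=(dead,v2)
Op 9: N2 marks N0=suspect -> (suspect,v2)
Op 10: gossip N0<->N1 -> N0.N0=(alive,v1) N0.N1=(dead,v2) N0.N2=(dead,v2) | N1.N0=(alive,v1) N1.N1=(dead,v2) N1.N2=(dead,v2)
Op 11: N0 marks N0=suspect -> (suspect,v2)
Op 12: N2 marks N2=dead -> (dead,v3)

Answer: dead 2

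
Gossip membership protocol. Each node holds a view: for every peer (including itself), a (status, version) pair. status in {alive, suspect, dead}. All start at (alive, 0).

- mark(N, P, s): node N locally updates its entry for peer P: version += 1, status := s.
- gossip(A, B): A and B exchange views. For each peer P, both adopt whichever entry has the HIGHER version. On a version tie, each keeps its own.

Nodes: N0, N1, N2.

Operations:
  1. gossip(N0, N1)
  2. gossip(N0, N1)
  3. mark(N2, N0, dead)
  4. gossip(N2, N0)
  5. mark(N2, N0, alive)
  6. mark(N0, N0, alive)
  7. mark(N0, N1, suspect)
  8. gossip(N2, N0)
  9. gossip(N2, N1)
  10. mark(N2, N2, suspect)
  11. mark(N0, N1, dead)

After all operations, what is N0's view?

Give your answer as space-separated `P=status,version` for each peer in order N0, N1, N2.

Op 1: gossip N0<->N1 -> N0.N0=(alive,v0) N0.N1=(alive,v0) N0.N2=(alive,v0) | N1.N0=(alive,v0) N1.N1=(alive,v0) N1.N2=(alive,v0)
Op 2: gossip N0<->N1 -> N0.N0=(alive,v0) N0.N1=(alive,v0) N0.N2=(alive,v0) | N1.N0=(alive,v0) N1.N1=(alive,v0) N1.N2=(alive,v0)
Op 3: N2 marks N0=dead -> (dead,v1)
Op 4: gossip N2<->N0 -> N2.N0=(dead,v1) N2.N1=(alive,v0) N2.N2=(alive,v0) | N0.N0=(dead,v1) N0.N1=(alive,v0) N0.N2=(alive,v0)
Op 5: N2 marks N0=alive -> (alive,v2)
Op 6: N0 marks N0=alive -> (alive,v2)
Op 7: N0 marks N1=suspect -> (suspect,v1)
Op 8: gossip N2<->N0 -> N2.N0=(alive,v2) N2.N1=(suspect,v1) N2.N2=(alive,v0) | N0.N0=(alive,v2) N0.N1=(suspect,v1) N0.N2=(alive,v0)
Op 9: gossip N2<->N1 -> N2.N0=(alive,v2) N2.N1=(suspect,v1) N2.N2=(alive,v0) | N1.N0=(alive,v2) N1.N1=(suspect,v1) N1.N2=(alive,v0)
Op 10: N2 marks N2=suspect -> (suspect,v1)
Op 11: N0 marks N1=dead -> (dead,v2)

Answer: N0=alive,2 N1=dead,2 N2=alive,0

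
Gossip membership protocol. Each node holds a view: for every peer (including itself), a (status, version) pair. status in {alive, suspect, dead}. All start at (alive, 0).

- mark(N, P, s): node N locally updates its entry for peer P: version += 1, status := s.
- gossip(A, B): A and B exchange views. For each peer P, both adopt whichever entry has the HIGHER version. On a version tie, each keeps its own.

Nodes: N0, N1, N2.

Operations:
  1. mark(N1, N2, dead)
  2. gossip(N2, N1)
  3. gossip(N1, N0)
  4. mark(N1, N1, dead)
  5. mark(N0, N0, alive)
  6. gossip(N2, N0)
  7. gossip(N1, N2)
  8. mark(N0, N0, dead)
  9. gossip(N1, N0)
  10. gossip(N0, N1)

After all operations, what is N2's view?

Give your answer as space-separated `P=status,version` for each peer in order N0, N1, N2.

Answer: N0=alive,1 N1=dead,1 N2=dead,1

Derivation:
Op 1: N1 marks N2=dead -> (dead,v1)
Op 2: gossip N2<->N1 -> N2.N0=(alive,v0) N2.N1=(alive,v0) N2.N2=(dead,v1) | N1.N0=(alive,v0) N1.N1=(alive,v0) N1.N2=(dead,v1)
Op 3: gossip N1<->N0 -> N1.N0=(alive,v0) N1.N1=(alive,v0) N1.N2=(dead,v1) | N0.N0=(alive,v0) N0.N1=(alive,v0) N0.N2=(dead,v1)
Op 4: N1 marks N1=dead -> (dead,v1)
Op 5: N0 marks N0=alive -> (alive,v1)
Op 6: gossip N2<->N0 -> N2.N0=(alive,v1) N2.N1=(alive,v0) N2.N2=(dead,v1) | N0.N0=(alive,v1) N0.N1=(alive,v0) N0.N2=(dead,v1)
Op 7: gossip N1<->N2 -> N1.N0=(alive,v1) N1.N1=(dead,v1) N1.N2=(dead,v1) | N2.N0=(alive,v1) N2.N1=(dead,v1) N2.N2=(dead,v1)
Op 8: N0 marks N0=dead -> (dead,v2)
Op 9: gossip N1<->N0 -> N1.N0=(dead,v2) N1.N1=(dead,v1) N1.N2=(dead,v1) | N0.N0=(dead,v2) N0.N1=(dead,v1) N0.N2=(dead,v1)
Op 10: gossip N0<->N1 -> N0.N0=(dead,v2) N0.N1=(dead,v1) N0.N2=(dead,v1) | N1.N0=(dead,v2) N1.N1=(dead,v1) N1.N2=(dead,v1)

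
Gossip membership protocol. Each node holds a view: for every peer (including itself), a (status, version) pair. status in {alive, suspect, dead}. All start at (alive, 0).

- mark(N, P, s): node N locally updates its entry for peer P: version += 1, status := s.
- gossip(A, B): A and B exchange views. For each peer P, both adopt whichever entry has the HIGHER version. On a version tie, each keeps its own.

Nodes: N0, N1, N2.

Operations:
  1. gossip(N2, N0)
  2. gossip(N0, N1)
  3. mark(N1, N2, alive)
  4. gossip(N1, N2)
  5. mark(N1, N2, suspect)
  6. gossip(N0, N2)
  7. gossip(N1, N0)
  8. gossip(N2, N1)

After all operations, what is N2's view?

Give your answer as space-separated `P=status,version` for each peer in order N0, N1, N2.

Op 1: gossip N2<->N0 -> N2.N0=(alive,v0) N2.N1=(alive,v0) N2.N2=(alive,v0) | N0.N0=(alive,v0) N0.N1=(alive,v0) N0.N2=(alive,v0)
Op 2: gossip N0<->N1 -> N0.N0=(alive,v0) N0.N1=(alive,v0) N0.N2=(alive,v0) | N1.N0=(alive,v0) N1.N1=(alive,v0) N1.N2=(alive,v0)
Op 3: N1 marks N2=alive -> (alive,v1)
Op 4: gossip N1<->N2 -> N1.N0=(alive,v0) N1.N1=(alive,v0) N1.N2=(alive,v1) | N2.N0=(alive,v0) N2.N1=(alive,v0) N2.N2=(alive,v1)
Op 5: N1 marks N2=suspect -> (suspect,v2)
Op 6: gossip N0<->N2 -> N0.N0=(alive,v0) N0.N1=(alive,v0) N0.N2=(alive,v1) | N2.N0=(alive,v0) N2.N1=(alive,v0) N2.N2=(alive,v1)
Op 7: gossip N1<->N0 -> N1.N0=(alive,v0) N1.N1=(alive,v0) N1.N2=(suspect,v2) | N0.N0=(alive,v0) N0.N1=(alive,v0) N0.N2=(suspect,v2)
Op 8: gossip N2<->N1 -> N2.N0=(alive,v0) N2.N1=(alive,v0) N2.N2=(suspect,v2) | N1.N0=(alive,v0) N1.N1=(alive,v0) N1.N2=(suspect,v2)

Answer: N0=alive,0 N1=alive,0 N2=suspect,2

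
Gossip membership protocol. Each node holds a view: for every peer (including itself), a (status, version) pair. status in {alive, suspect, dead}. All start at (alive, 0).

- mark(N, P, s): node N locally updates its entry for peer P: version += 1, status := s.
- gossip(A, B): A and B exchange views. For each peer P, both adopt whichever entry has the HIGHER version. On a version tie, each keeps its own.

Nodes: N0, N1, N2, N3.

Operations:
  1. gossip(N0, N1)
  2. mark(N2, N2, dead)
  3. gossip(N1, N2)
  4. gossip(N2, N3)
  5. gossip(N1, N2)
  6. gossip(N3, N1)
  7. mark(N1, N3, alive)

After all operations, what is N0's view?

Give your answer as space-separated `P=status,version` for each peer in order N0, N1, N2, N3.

Op 1: gossip N0<->N1 -> N0.N0=(alive,v0) N0.N1=(alive,v0) N0.N2=(alive,v0) N0.N3=(alive,v0) | N1.N0=(alive,v0) N1.N1=(alive,v0) N1.N2=(alive,v0) N1.N3=(alive,v0)
Op 2: N2 marks N2=dead -> (dead,v1)
Op 3: gossip N1<->N2 -> N1.N0=(alive,v0) N1.N1=(alive,v0) N1.N2=(dead,v1) N1.N3=(alive,v0) | N2.N0=(alive,v0) N2.N1=(alive,v0) N2.N2=(dead,v1) N2.N3=(alive,v0)
Op 4: gossip N2<->N3 -> N2.N0=(alive,v0) N2.N1=(alive,v0) N2.N2=(dead,v1) N2.N3=(alive,v0) | N3.N0=(alive,v0) N3.N1=(alive,v0) N3.N2=(dead,v1) N3.N3=(alive,v0)
Op 5: gossip N1<->N2 -> N1.N0=(alive,v0) N1.N1=(alive,v0) N1.N2=(dead,v1) N1.N3=(alive,v0) | N2.N0=(alive,v0) N2.N1=(alive,v0) N2.N2=(dead,v1) N2.N3=(alive,v0)
Op 6: gossip N3<->N1 -> N3.N0=(alive,v0) N3.N1=(alive,v0) N3.N2=(dead,v1) N3.N3=(alive,v0) | N1.N0=(alive,v0) N1.N1=(alive,v0) N1.N2=(dead,v1) N1.N3=(alive,v0)
Op 7: N1 marks N3=alive -> (alive,v1)

Answer: N0=alive,0 N1=alive,0 N2=alive,0 N3=alive,0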